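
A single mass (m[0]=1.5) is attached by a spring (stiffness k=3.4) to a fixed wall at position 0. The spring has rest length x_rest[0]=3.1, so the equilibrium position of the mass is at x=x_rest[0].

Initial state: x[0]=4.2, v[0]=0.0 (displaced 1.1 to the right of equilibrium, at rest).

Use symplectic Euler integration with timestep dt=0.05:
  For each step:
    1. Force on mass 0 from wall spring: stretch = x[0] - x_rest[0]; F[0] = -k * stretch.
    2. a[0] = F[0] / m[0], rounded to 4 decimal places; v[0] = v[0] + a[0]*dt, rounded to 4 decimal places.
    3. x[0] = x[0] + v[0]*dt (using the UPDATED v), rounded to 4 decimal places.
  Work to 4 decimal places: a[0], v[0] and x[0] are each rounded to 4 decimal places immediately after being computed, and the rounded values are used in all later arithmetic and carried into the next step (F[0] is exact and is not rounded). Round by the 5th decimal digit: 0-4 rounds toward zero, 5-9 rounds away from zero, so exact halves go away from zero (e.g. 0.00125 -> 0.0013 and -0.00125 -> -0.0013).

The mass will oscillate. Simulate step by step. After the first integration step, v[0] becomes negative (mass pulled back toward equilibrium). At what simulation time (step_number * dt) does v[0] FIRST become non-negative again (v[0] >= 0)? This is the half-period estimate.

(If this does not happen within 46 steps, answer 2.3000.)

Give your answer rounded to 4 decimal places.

Step 0: x=[4.2000] v=[0.0000]
Step 1: x=[4.1938] v=[-0.1247]
Step 2: x=[4.1814] v=[-0.2487]
Step 3: x=[4.1628] v=[-0.3713]
Step 4: x=[4.1382] v=[-0.4918]
Step 5: x=[4.1077] v=[-0.6095]
Step 6: x=[4.0715] v=[-0.7237]
Step 7: x=[4.0298] v=[-0.8338]
Step 8: x=[3.9828] v=[-0.9392]
Step 9: x=[3.9308] v=[-1.0393]
Step 10: x=[3.8741] v=[-1.1335]
Step 11: x=[3.8130] v=[-1.2212]
Step 12: x=[3.7479] v=[-1.3020]
Step 13: x=[3.6791] v=[-1.3754]
Step 14: x=[3.6071] v=[-1.4410]
Step 15: x=[3.5322] v=[-1.4985]
Step 16: x=[3.4548] v=[-1.5475]
Step 17: x=[3.3754] v=[-1.5877]
Step 18: x=[3.2945] v=[-1.6189]
Step 19: x=[3.2125] v=[-1.6409]
Step 20: x=[3.1298] v=[-1.6537]
Step 21: x=[3.0469] v=[-1.6571]
Step 22: x=[2.9643] v=[-1.6511]
Step 23: x=[2.8825] v=[-1.6357]
Step 24: x=[2.8019] v=[-1.6111]
Step 25: x=[2.7230] v=[-1.5773]
Step 26: x=[2.6463] v=[-1.5346]
Step 27: x=[2.5721] v=[-1.4832]
Step 28: x=[2.5009] v=[-1.4234]
Step 29: x=[2.4331] v=[-1.3555]
Step 30: x=[2.3691] v=[-1.2799]
Step 31: x=[2.3092] v=[-1.1971]
Step 32: x=[2.2538] v=[-1.1075]
Step 33: x=[2.2032] v=[-1.0116]
Step 34: x=[2.1577] v=[-0.9100]
Step 35: x=[2.1175] v=[-0.8032]
Step 36: x=[2.0829] v=[-0.6919]
Step 37: x=[2.0541] v=[-0.5766]
Step 38: x=[2.0312] v=[-0.4581]
Step 39: x=[2.0144] v=[-0.3370]
Step 40: x=[2.0037] v=[-0.2140]
Step 41: x=[1.9992] v=[-0.0898]
Step 42: x=[2.0010] v=[0.0350]
First v>=0 after going negative at step 42, time=2.1000

Answer: 2.1000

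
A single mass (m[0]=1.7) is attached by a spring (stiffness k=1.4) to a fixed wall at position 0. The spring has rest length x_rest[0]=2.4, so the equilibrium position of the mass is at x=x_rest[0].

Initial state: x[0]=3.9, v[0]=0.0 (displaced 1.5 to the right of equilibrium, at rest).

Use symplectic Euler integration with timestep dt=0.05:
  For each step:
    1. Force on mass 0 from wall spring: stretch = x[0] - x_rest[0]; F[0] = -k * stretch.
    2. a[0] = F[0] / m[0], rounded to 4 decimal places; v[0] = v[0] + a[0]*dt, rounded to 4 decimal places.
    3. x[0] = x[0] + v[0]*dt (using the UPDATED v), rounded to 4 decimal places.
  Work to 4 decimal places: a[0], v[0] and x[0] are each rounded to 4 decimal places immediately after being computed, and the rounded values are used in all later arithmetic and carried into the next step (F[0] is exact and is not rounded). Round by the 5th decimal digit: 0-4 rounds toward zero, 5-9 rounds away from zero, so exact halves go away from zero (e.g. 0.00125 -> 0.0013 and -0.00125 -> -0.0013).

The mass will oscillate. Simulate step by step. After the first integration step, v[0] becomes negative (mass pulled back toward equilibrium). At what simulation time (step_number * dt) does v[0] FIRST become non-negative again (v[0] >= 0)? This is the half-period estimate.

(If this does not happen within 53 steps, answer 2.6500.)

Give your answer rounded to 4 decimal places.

Step 0: x=[3.9000] v=[0.0000]
Step 1: x=[3.8969] v=[-0.0618]
Step 2: x=[3.8907] v=[-0.1234]
Step 3: x=[3.8815] v=[-0.1848]
Step 4: x=[3.8692] v=[-0.2458]
Step 5: x=[3.8539] v=[-0.3063]
Step 6: x=[3.8356] v=[-0.3662]
Step 7: x=[3.8143] v=[-0.4253]
Step 8: x=[3.7901] v=[-0.4835]
Step 9: x=[3.7631] v=[-0.5407]
Step 10: x=[3.7333] v=[-0.5968]
Step 11: x=[3.7007] v=[-0.6517]
Step 12: x=[3.6654] v=[-0.7053]
Step 13: x=[3.6275] v=[-0.7574]
Step 14: x=[3.5871] v=[-0.8079]
Step 15: x=[3.5443] v=[-0.8568]
Step 16: x=[3.4991] v=[-0.9039]
Step 17: x=[3.4516] v=[-0.9492]
Step 18: x=[3.4020] v=[-0.9925]
Step 19: x=[3.3503] v=[-1.0338]
Step 20: x=[3.2967] v=[-1.0729]
Step 21: x=[3.2412] v=[-1.1098]
Step 22: x=[3.1840] v=[-1.1444]
Step 23: x=[3.1252] v=[-1.1767]
Step 24: x=[3.0649] v=[-1.2066]
Step 25: x=[3.0032] v=[-1.2340]
Step 26: x=[2.9403] v=[-1.2588]
Step 27: x=[2.8762] v=[-1.2811]
Step 28: x=[2.8112] v=[-1.3007]
Step 29: x=[2.7453] v=[-1.3176]
Step 30: x=[2.6787] v=[-1.3318]
Step 31: x=[2.6115] v=[-1.3433]
Step 32: x=[2.5439] v=[-1.3520]
Step 33: x=[2.4760] v=[-1.3579]
Step 34: x=[2.4080] v=[-1.3610]
Step 35: x=[2.3399] v=[-1.3613]
Step 36: x=[2.2720] v=[-1.3588]
Step 37: x=[2.2043] v=[-1.3535]
Step 38: x=[2.1370] v=[-1.3454]
Step 39: x=[2.0703] v=[-1.3346]
Step 40: x=[2.0043] v=[-1.3210]
Step 41: x=[1.9391] v=[-1.3047]
Step 42: x=[1.8748] v=[-1.2857]
Step 43: x=[1.8116] v=[-1.2641]
Step 44: x=[1.7496] v=[-1.2399]
Step 45: x=[1.6889] v=[-1.2131]
Step 46: x=[1.6297] v=[-1.1838]
Step 47: x=[1.5721] v=[-1.1521]
Step 48: x=[1.5162] v=[-1.1180]
Step 49: x=[1.4621] v=[-1.0816]
Step 50: x=[1.4100] v=[-1.0430]
Step 51: x=[1.3599] v=[-1.0022]
Step 52: x=[1.3119] v=[-0.9594]
Step 53: x=[1.2662] v=[-0.9146]
v[0] did not become non-negative within 53 steps; using fallback time=2.6500

Answer: 2.6500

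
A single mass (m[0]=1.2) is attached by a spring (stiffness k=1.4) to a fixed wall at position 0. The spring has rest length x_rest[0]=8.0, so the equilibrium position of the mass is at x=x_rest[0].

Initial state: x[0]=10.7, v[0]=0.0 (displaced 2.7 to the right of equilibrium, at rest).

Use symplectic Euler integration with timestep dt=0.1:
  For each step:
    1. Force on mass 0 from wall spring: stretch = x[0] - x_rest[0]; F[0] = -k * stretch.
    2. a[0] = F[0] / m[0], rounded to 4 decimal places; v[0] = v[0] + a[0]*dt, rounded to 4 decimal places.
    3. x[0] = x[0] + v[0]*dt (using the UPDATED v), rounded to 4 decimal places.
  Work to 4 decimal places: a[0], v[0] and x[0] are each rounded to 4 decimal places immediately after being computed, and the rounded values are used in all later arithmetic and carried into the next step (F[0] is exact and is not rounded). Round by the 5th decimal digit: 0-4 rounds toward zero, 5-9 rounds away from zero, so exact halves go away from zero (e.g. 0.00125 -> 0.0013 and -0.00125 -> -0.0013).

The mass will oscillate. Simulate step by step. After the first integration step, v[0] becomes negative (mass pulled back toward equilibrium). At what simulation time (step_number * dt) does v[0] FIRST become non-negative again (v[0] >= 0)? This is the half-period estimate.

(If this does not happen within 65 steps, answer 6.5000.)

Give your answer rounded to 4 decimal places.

Step 0: x=[10.7000] v=[0.0000]
Step 1: x=[10.6685] v=[-0.3150]
Step 2: x=[10.6059] v=[-0.6263]
Step 3: x=[10.5129] v=[-0.9303]
Step 4: x=[10.3906] v=[-1.2235]
Step 5: x=[10.2404] v=[-1.5024]
Step 6: x=[10.0640] v=[-1.7638]
Step 7: x=[9.8635] v=[-2.0046]
Step 8: x=[9.6413] v=[-2.2220]
Step 9: x=[9.4000] v=[-2.4135]
Step 10: x=[9.1423] v=[-2.5768]
Step 11: x=[8.8713] v=[-2.7101]
Step 12: x=[8.5901] v=[-2.8118]
Step 13: x=[8.3020] v=[-2.8807]
Step 14: x=[8.0104] v=[-2.9159]
Step 15: x=[7.7187] v=[-2.9171]
Step 16: x=[7.4303] v=[-2.8843]
Step 17: x=[7.1485] v=[-2.8178]
Step 18: x=[6.8767] v=[-2.7185]
Step 19: x=[6.6180] v=[-2.5875]
Step 20: x=[6.3754] v=[-2.4263]
Step 21: x=[6.1517] v=[-2.2368]
Step 22: x=[5.9496] v=[-2.0212]
Step 23: x=[5.7714] v=[-1.7820]
Step 24: x=[5.6192] v=[-1.5220]
Step 25: x=[5.4948] v=[-1.2442]
Step 26: x=[5.3996] v=[-0.9519]
Step 27: x=[5.3348] v=[-0.6485]
Step 28: x=[5.3010] v=[-0.3376]
Step 29: x=[5.2987] v=[-0.0227]
Step 30: x=[5.3280] v=[0.2925]
First v>=0 after going negative at step 30, time=3.0000

Answer: 3.0000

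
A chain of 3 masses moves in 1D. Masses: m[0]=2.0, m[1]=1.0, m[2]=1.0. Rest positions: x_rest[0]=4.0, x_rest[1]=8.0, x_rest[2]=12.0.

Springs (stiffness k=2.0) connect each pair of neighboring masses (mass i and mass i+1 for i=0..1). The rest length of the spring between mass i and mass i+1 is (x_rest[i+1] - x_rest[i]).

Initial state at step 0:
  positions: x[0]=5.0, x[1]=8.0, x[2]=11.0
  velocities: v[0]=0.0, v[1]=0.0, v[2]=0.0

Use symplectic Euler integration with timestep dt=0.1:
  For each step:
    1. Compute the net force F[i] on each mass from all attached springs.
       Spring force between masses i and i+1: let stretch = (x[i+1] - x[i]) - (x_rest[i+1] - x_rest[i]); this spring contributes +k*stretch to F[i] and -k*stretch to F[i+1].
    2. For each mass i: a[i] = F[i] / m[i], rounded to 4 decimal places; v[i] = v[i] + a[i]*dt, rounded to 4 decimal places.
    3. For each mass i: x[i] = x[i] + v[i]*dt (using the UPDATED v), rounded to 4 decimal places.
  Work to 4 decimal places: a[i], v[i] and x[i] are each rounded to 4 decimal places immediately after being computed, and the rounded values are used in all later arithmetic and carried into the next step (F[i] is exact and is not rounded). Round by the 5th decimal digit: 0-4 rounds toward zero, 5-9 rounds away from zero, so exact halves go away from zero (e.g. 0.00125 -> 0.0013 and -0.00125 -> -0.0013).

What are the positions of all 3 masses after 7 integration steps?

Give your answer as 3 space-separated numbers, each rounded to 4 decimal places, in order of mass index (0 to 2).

Step 0: x=[5.0000 8.0000 11.0000] v=[0.0000 0.0000 0.0000]
Step 1: x=[4.9900 8.0000 11.0200] v=[-0.1000 0.0000 0.2000]
Step 2: x=[4.9701 8.0002 11.0596] v=[-0.1990 0.0020 0.3960]
Step 3: x=[4.9405 8.0010 11.1180] v=[-0.2960 0.0079 0.5841]
Step 4: x=[4.9015 8.0029 11.1941] v=[-0.3900 0.0192 0.7607]
Step 5: x=[4.8535 8.0066 11.2864] v=[-0.4799 0.0372 0.9225]
Step 6: x=[4.7970 8.0129 11.3931] v=[-0.5646 0.0625 1.0665]
Step 7: x=[4.7327 8.0224 11.5122] v=[-0.6430 0.0954 1.1905]

Answer: 4.7327 8.0224 11.5122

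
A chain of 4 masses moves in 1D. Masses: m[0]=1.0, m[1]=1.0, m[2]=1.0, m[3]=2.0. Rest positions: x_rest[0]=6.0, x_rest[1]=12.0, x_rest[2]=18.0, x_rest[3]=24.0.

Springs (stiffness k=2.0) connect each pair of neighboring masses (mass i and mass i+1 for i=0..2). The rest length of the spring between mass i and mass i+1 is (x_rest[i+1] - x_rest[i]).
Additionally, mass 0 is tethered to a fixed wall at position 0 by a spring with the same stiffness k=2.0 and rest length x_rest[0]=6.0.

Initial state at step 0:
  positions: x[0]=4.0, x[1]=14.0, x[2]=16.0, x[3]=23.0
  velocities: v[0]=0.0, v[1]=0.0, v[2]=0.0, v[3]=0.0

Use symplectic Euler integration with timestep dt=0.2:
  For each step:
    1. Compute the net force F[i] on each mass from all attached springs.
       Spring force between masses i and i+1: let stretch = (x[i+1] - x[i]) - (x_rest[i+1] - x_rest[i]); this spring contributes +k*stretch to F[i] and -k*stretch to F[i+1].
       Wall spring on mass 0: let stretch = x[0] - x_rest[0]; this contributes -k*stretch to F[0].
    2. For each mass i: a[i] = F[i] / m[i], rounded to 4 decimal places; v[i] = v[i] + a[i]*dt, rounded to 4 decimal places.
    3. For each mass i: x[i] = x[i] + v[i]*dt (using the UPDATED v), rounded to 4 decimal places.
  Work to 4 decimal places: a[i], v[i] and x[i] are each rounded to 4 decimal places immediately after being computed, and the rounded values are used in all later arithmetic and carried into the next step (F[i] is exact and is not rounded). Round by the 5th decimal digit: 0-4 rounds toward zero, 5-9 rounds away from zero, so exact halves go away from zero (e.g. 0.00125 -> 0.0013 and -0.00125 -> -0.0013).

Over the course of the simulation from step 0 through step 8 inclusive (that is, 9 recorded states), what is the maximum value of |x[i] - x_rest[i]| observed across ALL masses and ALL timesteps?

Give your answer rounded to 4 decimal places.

Answer: 2.7734

Derivation:
Step 0: x=[4.0000 14.0000 16.0000 23.0000] v=[0.0000 0.0000 0.0000 0.0000]
Step 1: x=[4.4800 13.3600 16.4000 22.9600] v=[2.4000 -3.2000 2.0000 -0.2000]
Step 2: x=[5.3120 12.2528 17.0816 22.8976] v=[4.1600 -5.5360 3.4080 -0.3120]
Step 3: x=[6.2743 10.9766 17.8422 22.8426] v=[4.8115 -6.3808 3.8029 -0.2752]
Step 4: x=[7.1108 9.8735 18.4536 22.8275] v=[4.1827 -5.5155 3.0568 -0.0753]
Step 5: x=[7.5995 9.2358 18.7285 22.8775] v=[2.4435 -3.1885 1.3743 0.2499]
Step 6: x=[7.6111 9.2266 18.5759 23.0015] v=[0.0582 -0.0459 -0.7632 0.6201]
Step 7: x=[7.1431 9.8361 18.0294 23.1885] v=[-2.3400 3.0476 -2.7327 0.9350]
Step 8: x=[6.3191 10.8856 17.2401 23.4091] v=[-4.1200 5.2477 -3.9464 1.1032]
Max displacement = 2.7734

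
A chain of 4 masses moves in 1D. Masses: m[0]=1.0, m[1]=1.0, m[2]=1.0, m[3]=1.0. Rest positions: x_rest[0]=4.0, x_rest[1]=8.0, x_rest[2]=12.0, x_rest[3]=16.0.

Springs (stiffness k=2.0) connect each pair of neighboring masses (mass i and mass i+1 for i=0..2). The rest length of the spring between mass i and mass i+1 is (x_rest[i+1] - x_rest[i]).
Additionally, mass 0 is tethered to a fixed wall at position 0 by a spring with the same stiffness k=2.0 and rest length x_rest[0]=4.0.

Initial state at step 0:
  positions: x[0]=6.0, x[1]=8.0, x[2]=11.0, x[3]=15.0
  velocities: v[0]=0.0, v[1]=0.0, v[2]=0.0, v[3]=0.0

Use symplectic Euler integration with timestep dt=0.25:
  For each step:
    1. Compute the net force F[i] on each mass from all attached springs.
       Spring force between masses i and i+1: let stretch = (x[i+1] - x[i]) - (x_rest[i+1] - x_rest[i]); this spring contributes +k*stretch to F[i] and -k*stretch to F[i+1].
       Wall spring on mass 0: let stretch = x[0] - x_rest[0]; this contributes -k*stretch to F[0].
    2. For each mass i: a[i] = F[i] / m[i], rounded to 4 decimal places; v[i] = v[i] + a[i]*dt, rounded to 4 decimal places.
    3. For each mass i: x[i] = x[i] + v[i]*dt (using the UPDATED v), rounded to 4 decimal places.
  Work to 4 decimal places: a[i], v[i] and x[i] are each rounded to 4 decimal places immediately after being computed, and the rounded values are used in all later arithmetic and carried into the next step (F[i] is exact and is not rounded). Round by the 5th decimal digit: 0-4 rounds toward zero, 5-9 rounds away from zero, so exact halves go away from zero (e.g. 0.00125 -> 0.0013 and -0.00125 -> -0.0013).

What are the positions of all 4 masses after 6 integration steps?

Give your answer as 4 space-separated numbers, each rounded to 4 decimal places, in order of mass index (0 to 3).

Answer: 2.2123 7.5057 12.3907 15.7719

Derivation:
Step 0: x=[6.0000 8.0000 11.0000 15.0000] v=[0.0000 0.0000 0.0000 0.0000]
Step 1: x=[5.5000 8.1250 11.1250 15.0000] v=[-2.0000 0.5000 0.5000 0.0000]
Step 2: x=[4.6406 8.2969 11.3594 15.0156] v=[-3.4375 0.6875 0.9375 0.0625]
Step 3: x=[3.6582 8.3946 11.6680 15.0742] v=[-3.9297 0.3906 1.2344 0.2344]
Step 4: x=[2.8106 8.3094 11.9932 15.2070] v=[-3.3906 -0.3409 1.3008 0.5313]
Step 5: x=[2.2990 7.9973 12.2597 15.4381] v=[-2.0465 -1.2484 1.0658 0.9244]
Step 6: x=[2.2123 7.5057 12.3907 15.7719] v=[-0.3469 -1.9664 0.5238 1.3352]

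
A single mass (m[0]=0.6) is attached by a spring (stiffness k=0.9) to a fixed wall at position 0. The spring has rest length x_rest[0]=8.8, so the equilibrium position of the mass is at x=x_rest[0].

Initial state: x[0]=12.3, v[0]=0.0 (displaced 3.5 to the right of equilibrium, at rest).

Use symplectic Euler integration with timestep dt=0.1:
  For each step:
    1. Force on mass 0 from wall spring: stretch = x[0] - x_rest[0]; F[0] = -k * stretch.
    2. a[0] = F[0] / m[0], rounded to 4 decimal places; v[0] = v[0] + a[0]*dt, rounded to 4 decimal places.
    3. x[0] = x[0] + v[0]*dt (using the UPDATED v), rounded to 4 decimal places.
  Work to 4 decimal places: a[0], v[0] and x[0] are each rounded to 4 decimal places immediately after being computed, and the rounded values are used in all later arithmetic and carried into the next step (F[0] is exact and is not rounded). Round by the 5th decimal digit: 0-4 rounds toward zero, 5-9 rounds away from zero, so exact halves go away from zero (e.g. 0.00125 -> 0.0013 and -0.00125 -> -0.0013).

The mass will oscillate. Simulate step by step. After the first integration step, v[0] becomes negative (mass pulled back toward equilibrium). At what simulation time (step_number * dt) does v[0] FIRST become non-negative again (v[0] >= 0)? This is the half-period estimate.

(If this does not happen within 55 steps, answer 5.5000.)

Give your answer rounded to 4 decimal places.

Step 0: x=[12.3000] v=[0.0000]
Step 1: x=[12.2475] v=[-0.5250]
Step 2: x=[12.1433] v=[-1.0421]
Step 3: x=[11.9889] v=[-1.5436]
Step 4: x=[11.7867] v=[-2.0219]
Step 5: x=[11.5397] v=[-2.4699]
Step 6: x=[11.2516] v=[-2.8809]
Step 7: x=[10.9267] v=[-3.2486]
Step 8: x=[10.5699] v=[-3.5676]
Step 9: x=[10.1866] v=[-3.8331]
Step 10: x=[9.7825] v=[-4.0411]
Step 11: x=[9.3637] v=[-4.1885]
Step 12: x=[8.9364] v=[-4.2731]
Step 13: x=[8.5070] v=[-4.2936]
Step 14: x=[8.0820] v=[-4.2497]
Step 15: x=[7.6678] v=[-4.1420]
Step 16: x=[7.2706] v=[-3.9722]
Step 17: x=[6.8963] v=[-3.7428]
Step 18: x=[6.5506] v=[-3.4572]
Step 19: x=[6.2386] v=[-3.1198]
Step 20: x=[5.9650] v=[-2.7356]
Step 21: x=[5.7340] v=[-2.3104]
Step 22: x=[5.5490] v=[-1.8505]
Step 23: x=[5.4127] v=[-1.3629]
Step 24: x=[5.3272] v=[-0.8548]
Step 25: x=[5.2938] v=[-0.3339]
Step 26: x=[5.3130] v=[0.1920]
First v>=0 after going negative at step 26, time=2.6000

Answer: 2.6000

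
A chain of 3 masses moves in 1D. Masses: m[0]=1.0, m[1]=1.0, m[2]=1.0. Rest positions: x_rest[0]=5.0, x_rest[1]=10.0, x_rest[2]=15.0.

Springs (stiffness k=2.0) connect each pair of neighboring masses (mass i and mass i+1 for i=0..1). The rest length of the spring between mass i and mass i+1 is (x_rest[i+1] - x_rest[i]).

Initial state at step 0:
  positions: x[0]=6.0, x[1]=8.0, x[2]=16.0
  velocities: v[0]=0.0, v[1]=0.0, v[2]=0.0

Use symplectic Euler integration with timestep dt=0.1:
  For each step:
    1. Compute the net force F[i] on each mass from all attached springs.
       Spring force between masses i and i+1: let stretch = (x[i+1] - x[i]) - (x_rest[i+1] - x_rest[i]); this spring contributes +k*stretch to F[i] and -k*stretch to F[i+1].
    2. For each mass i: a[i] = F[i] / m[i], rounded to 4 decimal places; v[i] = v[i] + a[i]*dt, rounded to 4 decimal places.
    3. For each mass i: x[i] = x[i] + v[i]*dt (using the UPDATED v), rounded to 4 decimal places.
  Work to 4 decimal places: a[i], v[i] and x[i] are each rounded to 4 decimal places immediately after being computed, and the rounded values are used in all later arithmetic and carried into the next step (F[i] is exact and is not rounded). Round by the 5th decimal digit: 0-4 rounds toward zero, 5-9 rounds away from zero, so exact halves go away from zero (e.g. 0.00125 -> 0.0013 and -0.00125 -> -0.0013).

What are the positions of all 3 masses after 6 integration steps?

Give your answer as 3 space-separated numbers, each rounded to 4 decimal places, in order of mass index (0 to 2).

Step 0: x=[6.0000 8.0000 16.0000] v=[0.0000 0.0000 0.0000]
Step 1: x=[5.9400 8.1200 15.9400] v=[-0.6000 1.2000 -0.6000]
Step 2: x=[5.8236 8.3528 15.8236] v=[-1.1640 2.3280 -1.1640]
Step 3: x=[5.6578 8.6844 15.6578] v=[-1.6582 3.3163 -1.6582]
Step 4: x=[5.4525 9.0950 15.4525] v=[-2.0529 4.1057 -2.0529]
Step 5: x=[5.2201 9.5599 15.2201] v=[-2.3244 4.6487 -2.3244]
Step 6: x=[4.9745 10.0512 14.9745] v=[-2.4564 4.9128 -2.4564]

Answer: 4.9745 10.0512 14.9745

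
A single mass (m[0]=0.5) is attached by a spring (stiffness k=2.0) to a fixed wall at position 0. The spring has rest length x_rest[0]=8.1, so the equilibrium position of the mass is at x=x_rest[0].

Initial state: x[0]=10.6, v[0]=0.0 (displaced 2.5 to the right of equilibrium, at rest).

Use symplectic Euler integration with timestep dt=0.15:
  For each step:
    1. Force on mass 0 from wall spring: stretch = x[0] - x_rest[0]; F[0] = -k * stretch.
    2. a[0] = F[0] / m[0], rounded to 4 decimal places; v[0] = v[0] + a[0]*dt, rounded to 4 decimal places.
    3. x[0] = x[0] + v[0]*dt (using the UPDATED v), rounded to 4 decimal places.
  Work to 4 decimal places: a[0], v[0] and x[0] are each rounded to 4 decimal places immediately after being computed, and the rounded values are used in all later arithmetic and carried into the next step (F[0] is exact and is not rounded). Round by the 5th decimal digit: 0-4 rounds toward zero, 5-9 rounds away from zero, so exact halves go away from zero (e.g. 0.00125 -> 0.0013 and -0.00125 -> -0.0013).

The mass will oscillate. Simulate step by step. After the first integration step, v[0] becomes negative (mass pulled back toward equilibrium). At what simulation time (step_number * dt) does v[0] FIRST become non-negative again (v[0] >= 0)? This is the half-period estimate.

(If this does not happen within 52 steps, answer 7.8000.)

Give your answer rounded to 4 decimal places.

Answer: 1.6500

Derivation:
Step 0: x=[10.6000] v=[0.0000]
Step 1: x=[10.3750] v=[-1.5000]
Step 2: x=[9.9453] v=[-2.8650]
Step 3: x=[9.3495] v=[-3.9722]
Step 4: x=[8.6412] v=[-4.7219]
Step 5: x=[7.8842] v=[-5.0466]
Step 6: x=[7.1466] v=[-4.9171]
Step 7: x=[6.4948] v=[-4.3451]
Step 8: x=[5.9875] v=[-3.3820]
Step 9: x=[5.6703] v=[-2.1145]
Step 10: x=[5.5718] v=[-0.6567]
Step 11: x=[5.7008] v=[0.8602]
First v>=0 after going negative at step 11, time=1.6500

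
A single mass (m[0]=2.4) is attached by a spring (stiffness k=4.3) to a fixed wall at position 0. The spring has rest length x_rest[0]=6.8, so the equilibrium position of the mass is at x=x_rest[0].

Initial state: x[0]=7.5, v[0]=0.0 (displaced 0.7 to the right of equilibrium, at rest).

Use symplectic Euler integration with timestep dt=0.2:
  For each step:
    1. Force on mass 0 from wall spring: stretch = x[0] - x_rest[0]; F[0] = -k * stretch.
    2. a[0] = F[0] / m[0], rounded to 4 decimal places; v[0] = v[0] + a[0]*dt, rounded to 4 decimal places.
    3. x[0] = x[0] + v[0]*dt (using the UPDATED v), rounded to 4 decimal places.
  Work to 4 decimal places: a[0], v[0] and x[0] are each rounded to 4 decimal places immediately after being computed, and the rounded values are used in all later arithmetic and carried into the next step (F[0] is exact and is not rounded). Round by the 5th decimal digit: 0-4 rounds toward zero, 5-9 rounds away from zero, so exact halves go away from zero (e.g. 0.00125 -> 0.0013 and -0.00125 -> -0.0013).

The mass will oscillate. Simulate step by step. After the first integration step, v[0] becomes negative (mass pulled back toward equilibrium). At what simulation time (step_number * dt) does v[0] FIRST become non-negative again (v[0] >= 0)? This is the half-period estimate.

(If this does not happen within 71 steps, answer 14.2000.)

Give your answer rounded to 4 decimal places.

Answer: 2.4000

Derivation:
Step 0: x=[7.5000] v=[0.0000]
Step 1: x=[7.4498] v=[-0.2508]
Step 2: x=[7.3531] v=[-0.4836]
Step 3: x=[7.2167] v=[-0.6818]
Step 4: x=[7.0505] v=[-0.8311]
Step 5: x=[6.8663] v=[-0.9209]
Step 6: x=[6.6774] v=[-0.9447]
Step 7: x=[6.4972] v=[-0.9008]
Step 8: x=[6.3387] v=[-0.7923]
Step 9: x=[6.2133] v=[-0.6270]
Step 10: x=[6.1299] v=[-0.4168]
Step 11: x=[6.0946] v=[-0.1767]
Step 12: x=[6.1098] v=[0.0761]
First v>=0 after going negative at step 12, time=2.4000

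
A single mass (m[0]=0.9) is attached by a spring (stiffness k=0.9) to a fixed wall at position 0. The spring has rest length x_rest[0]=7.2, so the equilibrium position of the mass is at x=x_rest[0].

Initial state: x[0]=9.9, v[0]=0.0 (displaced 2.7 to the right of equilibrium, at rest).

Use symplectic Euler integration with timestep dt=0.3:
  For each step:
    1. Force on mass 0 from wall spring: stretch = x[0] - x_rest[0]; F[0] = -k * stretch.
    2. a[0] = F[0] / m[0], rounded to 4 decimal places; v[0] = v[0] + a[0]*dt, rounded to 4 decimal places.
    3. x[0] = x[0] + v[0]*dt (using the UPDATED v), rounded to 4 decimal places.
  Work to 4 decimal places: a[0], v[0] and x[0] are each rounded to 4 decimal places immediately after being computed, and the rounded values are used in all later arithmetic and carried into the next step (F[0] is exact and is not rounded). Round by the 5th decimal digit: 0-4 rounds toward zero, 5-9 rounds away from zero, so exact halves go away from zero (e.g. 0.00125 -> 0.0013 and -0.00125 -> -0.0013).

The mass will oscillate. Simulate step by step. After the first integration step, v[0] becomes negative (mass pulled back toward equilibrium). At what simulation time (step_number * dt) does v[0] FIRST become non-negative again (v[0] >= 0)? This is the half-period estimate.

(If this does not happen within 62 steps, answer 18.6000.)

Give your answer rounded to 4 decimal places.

Answer: 3.3000

Derivation:
Step 0: x=[9.9000] v=[0.0000]
Step 1: x=[9.6570] v=[-0.8100]
Step 2: x=[9.1929] v=[-1.5471]
Step 3: x=[8.5494] v=[-2.1450]
Step 4: x=[7.7845] v=[-2.5498]
Step 5: x=[6.9669] v=[-2.7252]
Step 6: x=[6.1703] v=[-2.6553]
Step 7: x=[5.4664] v=[-2.3464]
Step 8: x=[4.9185] v=[-1.8263]
Step 9: x=[4.5759] v=[-1.1419]
Step 10: x=[4.4695] v=[-0.3547]
Step 11: x=[4.6089] v=[0.4645]
First v>=0 after going negative at step 11, time=3.3000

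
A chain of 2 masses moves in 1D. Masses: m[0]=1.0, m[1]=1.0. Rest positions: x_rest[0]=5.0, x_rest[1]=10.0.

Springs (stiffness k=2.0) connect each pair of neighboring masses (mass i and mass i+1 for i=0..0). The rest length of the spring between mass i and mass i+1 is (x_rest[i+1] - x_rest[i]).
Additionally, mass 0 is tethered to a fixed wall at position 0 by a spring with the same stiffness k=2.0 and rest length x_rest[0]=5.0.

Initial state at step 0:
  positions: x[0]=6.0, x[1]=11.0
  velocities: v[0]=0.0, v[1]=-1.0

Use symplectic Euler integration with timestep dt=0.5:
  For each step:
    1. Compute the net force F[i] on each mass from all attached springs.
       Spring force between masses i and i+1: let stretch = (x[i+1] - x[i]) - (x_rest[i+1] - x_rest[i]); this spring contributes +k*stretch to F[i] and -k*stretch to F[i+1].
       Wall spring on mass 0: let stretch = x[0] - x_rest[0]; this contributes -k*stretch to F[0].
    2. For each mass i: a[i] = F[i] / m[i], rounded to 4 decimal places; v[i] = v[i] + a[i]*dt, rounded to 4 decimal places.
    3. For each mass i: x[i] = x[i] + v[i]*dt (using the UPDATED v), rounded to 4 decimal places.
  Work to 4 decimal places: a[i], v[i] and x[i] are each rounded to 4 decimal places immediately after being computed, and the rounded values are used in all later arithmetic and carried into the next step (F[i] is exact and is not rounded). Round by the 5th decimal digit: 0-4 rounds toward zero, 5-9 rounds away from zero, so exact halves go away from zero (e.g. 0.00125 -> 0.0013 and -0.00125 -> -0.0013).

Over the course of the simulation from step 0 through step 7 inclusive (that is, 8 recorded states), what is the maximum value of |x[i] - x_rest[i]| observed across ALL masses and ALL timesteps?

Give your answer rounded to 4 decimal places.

Answer: 1.7500

Derivation:
Step 0: x=[6.0000 11.0000] v=[0.0000 -1.0000]
Step 1: x=[5.5000 10.5000] v=[-1.0000 -1.0000]
Step 2: x=[4.7500 10.0000] v=[-1.5000 -1.0000]
Step 3: x=[4.2500 9.3750] v=[-1.0000 -1.2500]
Step 4: x=[4.1875 8.6875] v=[-0.1250 -1.3750]
Step 5: x=[4.2813 8.2500] v=[0.1875 -0.8750]
Step 6: x=[4.2188 8.3282] v=[-0.1251 0.1563]
Step 7: x=[4.1016 8.8517] v=[-0.2345 1.0469]
Max displacement = 1.7500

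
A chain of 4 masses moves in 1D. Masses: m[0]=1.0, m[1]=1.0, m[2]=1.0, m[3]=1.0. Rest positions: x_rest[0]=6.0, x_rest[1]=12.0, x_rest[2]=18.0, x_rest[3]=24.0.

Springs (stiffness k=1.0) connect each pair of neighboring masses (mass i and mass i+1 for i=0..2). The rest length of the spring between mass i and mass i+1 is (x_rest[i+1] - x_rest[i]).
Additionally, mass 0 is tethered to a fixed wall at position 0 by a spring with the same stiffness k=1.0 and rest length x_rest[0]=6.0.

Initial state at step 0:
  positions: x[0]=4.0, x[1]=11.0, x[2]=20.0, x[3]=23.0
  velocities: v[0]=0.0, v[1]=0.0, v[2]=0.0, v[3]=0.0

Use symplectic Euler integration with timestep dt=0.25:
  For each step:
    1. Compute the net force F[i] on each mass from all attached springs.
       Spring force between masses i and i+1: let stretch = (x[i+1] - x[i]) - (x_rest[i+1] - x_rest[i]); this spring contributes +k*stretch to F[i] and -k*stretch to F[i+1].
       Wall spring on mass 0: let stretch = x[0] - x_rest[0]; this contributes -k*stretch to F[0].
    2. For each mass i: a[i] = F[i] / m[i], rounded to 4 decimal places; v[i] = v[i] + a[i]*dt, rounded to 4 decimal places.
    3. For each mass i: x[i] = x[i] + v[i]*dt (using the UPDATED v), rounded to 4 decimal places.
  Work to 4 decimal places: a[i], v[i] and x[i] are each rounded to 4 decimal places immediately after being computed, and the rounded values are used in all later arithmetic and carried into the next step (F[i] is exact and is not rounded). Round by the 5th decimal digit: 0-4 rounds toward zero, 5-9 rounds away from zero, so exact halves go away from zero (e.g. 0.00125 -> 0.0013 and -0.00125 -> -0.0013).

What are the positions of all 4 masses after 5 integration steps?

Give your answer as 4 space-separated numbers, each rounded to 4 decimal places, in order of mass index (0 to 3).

Answer: 6.2758 12.0888 16.3780 24.7496

Derivation:
Step 0: x=[4.0000 11.0000 20.0000 23.0000] v=[0.0000 0.0000 0.0000 0.0000]
Step 1: x=[4.1875 11.1250 19.6250 23.1875] v=[0.7500 0.5000 -1.5000 0.7500]
Step 2: x=[4.5469 11.3477 18.9414 23.5274] v=[1.4375 0.8906 -2.7344 1.3594]
Step 3: x=[5.0472 11.6199 18.0698 23.9556] v=[2.0010 1.0888 -3.4863 1.7129]
Step 4: x=[5.6428 11.8844 17.1630 24.3910] v=[2.3824 1.0581 -3.6273 1.7415]
Step 5: x=[6.2758 12.0888 16.3780 24.7496] v=[2.5321 0.8174 -3.1400 1.4345]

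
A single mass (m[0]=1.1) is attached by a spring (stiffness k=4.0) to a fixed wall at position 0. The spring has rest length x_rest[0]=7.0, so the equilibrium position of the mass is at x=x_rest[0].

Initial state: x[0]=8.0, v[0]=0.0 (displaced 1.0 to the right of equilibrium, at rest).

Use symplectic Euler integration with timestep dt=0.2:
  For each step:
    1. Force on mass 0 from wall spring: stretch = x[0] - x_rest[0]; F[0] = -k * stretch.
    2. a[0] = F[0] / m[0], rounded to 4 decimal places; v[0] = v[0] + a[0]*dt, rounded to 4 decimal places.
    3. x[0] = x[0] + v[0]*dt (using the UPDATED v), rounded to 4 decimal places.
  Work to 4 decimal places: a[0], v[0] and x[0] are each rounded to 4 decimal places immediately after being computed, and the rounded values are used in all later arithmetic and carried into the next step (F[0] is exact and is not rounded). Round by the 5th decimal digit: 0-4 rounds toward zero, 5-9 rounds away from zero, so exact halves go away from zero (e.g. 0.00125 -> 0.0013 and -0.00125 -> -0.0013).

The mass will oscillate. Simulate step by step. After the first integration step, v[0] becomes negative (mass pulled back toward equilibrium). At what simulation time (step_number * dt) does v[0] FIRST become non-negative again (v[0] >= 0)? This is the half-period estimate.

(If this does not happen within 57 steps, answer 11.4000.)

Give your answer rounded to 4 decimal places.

Answer: 1.8000

Derivation:
Step 0: x=[8.0000] v=[0.0000]
Step 1: x=[7.8545] v=[-0.7273]
Step 2: x=[7.5847] v=[-1.3488]
Step 3: x=[7.2299] v=[-1.7740]
Step 4: x=[6.8417] v=[-1.9412]
Step 5: x=[6.4765] v=[-1.8261]
Step 6: x=[6.1874] v=[-1.4454]
Step 7: x=[6.0165] v=[-0.8544]
Step 8: x=[5.9887] v=[-0.1391]
Step 9: x=[6.1080] v=[0.5964]
First v>=0 after going negative at step 9, time=1.8000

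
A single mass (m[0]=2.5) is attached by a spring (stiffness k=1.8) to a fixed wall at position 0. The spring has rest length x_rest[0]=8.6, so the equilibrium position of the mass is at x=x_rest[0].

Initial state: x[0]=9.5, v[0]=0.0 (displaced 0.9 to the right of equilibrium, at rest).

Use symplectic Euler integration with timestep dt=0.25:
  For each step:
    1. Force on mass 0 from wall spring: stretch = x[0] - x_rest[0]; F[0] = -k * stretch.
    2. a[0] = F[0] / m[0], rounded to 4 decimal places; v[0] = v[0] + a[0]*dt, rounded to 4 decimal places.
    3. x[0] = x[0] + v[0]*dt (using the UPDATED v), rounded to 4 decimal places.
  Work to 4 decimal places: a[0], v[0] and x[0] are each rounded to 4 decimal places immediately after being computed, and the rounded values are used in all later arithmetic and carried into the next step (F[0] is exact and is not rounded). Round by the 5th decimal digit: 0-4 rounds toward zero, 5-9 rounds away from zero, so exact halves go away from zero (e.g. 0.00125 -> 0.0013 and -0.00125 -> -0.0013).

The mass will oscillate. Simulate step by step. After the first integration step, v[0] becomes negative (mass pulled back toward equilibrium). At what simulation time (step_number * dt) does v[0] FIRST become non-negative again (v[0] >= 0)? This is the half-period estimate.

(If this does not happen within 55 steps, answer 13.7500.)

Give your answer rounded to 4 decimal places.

Answer: 3.7500

Derivation:
Step 0: x=[9.5000] v=[0.0000]
Step 1: x=[9.4595] v=[-0.1620]
Step 2: x=[9.3803] v=[-0.3167]
Step 3: x=[9.2660] v=[-0.4572]
Step 4: x=[9.1217] v=[-0.5771]
Step 5: x=[8.9540] v=[-0.6710]
Step 6: x=[8.7703] v=[-0.7347]
Step 7: x=[8.5790] v=[-0.7654]
Step 8: x=[8.3886] v=[-0.7616]
Step 9: x=[8.2077] v=[-0.7236]
Step 10: x=[8.0445] v=[-0.6530]
Step 11: x=[7.9063] v=[-0.5530]
Step 12: x=[7.7993] v=[-0.4281]
Step 13: x=[7.7283] v=[-0.2840]
Step 14: x=[7.6965] v=[-0.1271]
Step 15: x=[7.7054] v=[0.0355]
First v>=0 after going negative at step 15, time=3.7500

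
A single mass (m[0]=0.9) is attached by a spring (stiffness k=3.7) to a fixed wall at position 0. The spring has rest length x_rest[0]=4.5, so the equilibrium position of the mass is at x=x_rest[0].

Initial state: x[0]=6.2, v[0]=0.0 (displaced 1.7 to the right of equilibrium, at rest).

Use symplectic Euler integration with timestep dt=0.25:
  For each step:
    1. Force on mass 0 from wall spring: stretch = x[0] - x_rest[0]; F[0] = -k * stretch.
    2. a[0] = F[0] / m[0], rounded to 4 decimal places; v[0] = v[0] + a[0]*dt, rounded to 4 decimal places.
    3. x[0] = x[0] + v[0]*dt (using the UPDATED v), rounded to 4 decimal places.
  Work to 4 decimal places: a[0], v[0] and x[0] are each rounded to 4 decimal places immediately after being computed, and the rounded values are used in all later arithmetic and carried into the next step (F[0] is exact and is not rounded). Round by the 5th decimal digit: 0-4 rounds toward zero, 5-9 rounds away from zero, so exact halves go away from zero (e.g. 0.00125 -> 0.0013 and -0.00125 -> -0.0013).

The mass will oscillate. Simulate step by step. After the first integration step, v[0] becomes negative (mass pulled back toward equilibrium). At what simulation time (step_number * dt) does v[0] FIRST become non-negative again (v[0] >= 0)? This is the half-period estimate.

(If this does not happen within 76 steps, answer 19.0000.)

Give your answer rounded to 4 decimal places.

Answer: 1.7500

Derivation:
Step 0: x=[6.2000] v=[0.0000]
Step 1: x=[5.7632] v=[-1.7472]
Step 2: x=[5.0018] v=[-3.0455]
Step 3: x=[4.1115] v=[-3.5613]
Step 4: x=[3.3210] v=[-3.1620]
Step 5: x=[2.8334] v=[-1.9503]
Step 6: x=[2.7741] v=[-0.2374]
Step 7: x=[3.1582] v=[1.5365]
First v>=0 after going negative at step 7, time=1.7500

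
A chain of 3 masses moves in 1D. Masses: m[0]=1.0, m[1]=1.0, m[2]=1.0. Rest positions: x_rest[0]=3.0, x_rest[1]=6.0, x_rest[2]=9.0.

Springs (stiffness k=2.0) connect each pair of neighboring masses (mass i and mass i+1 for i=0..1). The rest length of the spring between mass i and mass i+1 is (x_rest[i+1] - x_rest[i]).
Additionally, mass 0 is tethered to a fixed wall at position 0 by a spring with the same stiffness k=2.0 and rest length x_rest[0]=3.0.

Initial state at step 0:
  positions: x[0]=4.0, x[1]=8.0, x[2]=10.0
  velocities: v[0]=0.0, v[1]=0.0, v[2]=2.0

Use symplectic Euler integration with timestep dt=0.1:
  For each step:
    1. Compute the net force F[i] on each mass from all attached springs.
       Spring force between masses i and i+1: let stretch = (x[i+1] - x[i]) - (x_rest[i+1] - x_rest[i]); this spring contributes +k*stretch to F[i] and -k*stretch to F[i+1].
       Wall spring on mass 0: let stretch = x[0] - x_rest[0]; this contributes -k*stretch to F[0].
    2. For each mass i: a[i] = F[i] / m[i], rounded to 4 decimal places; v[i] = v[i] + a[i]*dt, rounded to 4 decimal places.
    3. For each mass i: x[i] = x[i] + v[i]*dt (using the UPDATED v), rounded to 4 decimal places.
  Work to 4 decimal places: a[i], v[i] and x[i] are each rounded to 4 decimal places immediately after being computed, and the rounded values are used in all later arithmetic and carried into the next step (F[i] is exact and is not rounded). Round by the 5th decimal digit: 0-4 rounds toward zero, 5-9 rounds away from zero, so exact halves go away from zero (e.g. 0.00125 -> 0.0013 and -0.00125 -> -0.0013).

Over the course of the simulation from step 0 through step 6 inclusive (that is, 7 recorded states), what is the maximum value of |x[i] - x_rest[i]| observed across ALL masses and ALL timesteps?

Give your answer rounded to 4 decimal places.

Answer: 2.4099

Derivation:
Step 0: x=[4.0000 8.0000 10.0000] v=[0.0000 0.0000 2.0000]
Step 1: x=[4.0000 7.9600 10.2200] v=[0.0000 -0.4000 2.2000]
Step 2: x=[3.9992 7.8860 10.4548] v=[-0.0080 -0.7400 2.3480]
Step 3: x=[3.9962 7.7856 10.6982] v=[-0.0305 -1.0036 2.4342]
Step 4: x=[3.9890 7.6677 10.9434] v=[-0.0719 -1.1790 2.4517]
Step 5: x=[3.9756 7.5417 11.1831] v=[-0.1340 -1.2596 2.3966]
Step 6: x=[3.9540 7.4173 11.4099] v=[-0.2159 -1.2445 2.2683]
Max displacement = 2.4099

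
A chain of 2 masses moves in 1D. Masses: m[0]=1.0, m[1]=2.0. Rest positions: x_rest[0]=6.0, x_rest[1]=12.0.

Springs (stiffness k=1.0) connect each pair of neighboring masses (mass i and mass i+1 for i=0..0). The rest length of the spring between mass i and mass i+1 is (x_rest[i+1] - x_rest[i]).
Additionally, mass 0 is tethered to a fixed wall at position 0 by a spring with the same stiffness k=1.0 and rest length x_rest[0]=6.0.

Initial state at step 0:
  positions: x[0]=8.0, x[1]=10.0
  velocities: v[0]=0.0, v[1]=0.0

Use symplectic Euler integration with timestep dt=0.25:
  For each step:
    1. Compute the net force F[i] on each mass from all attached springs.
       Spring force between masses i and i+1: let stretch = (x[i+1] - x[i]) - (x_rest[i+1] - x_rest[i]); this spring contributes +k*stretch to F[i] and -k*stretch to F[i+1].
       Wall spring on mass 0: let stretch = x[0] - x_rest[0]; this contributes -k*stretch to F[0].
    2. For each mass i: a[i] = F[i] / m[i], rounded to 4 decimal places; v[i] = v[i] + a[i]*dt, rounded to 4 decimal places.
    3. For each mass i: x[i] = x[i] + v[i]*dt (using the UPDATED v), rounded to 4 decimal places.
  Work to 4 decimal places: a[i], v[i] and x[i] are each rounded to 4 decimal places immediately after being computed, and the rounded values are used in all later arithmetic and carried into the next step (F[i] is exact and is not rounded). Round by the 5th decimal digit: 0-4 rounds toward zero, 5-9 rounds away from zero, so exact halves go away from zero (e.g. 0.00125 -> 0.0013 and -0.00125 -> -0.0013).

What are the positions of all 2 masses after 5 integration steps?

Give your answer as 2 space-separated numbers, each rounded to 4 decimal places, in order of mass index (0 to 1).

Answer: 4.0801 11.3869

Derivation:
Step 0: x=[8.0000 10.0000] v=[0.0000 0.0000]
Step 1: x=[7.6250 10.1250] v=[-1.5000 0.5000]
Step 2: x=[6.9297 10.3594] v=[-2.7813 0.9375]
Step 3: x=[6.0156 10.6741] v=[-3.6563 1.2588]
Step 4: x=[5.0167 11.0307] v=[-3.9956 1.4265]
Step 5: x=[4.0801 11.3869] v=[-3.7463 1.4248]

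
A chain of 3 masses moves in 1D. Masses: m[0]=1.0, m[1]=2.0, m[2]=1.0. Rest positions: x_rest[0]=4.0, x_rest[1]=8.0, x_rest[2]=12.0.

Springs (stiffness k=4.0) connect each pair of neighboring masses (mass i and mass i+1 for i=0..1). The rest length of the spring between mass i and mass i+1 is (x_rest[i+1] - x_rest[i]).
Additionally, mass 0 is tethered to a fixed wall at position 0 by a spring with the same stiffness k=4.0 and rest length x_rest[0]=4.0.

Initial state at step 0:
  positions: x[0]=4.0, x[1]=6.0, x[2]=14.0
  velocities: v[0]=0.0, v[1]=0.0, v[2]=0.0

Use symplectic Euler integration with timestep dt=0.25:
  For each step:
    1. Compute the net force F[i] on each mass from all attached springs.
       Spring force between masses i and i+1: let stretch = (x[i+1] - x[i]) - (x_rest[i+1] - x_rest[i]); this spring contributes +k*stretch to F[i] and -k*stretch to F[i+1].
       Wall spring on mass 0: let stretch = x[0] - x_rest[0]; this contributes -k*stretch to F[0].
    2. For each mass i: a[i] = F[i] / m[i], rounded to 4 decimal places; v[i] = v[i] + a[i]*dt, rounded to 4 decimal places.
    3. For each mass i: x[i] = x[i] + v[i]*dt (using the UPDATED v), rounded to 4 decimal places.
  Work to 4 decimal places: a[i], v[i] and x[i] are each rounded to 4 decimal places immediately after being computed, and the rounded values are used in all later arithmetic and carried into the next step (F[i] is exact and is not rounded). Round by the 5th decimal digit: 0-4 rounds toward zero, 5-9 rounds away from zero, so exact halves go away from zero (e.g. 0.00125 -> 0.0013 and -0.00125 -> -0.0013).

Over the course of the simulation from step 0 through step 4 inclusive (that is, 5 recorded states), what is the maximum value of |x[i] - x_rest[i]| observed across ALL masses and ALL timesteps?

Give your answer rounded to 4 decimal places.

Answer: 2.7578

Derivation:
Step 0: x=[4.0000 6.0000 14.0000] v=[0.0000 0.0000 0.0000]
Step 1: x=[3.5000 6.7500 13.0000] v=[-2.0000 3.0000 -4.0000]
Step 2: x=[2.9375 7.8750 11.4375] v=[-2.2500 4.5000 -6.2500]
Step 3: x=[2.8750 8.8281 9.9844] v=[-0.2500 3.8125 -5.8125]
Step 4: x=[3.5820 9.1816 9.2422] v=[2.8281 1.4141 -2.9688]
Max displacement = 2.7578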